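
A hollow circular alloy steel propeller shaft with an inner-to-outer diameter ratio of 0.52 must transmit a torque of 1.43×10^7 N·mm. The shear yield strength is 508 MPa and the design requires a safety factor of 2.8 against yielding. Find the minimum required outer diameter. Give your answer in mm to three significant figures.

τ_allow = 508/2.8 = 181.4 MPa.
For a hollow shaft τ = 16T/[πd_o³(1−k⁴)] with k = 0.52, so 1−k⁴ = 0.9269.
d_o³ = 16T/[π τ_allow (1−k⁴)] = 16×1.4300×10^7/(π×181.4×0.9269) = 433100 mm³.
d_o = 75.66 mm.

d_o = 75.7 mm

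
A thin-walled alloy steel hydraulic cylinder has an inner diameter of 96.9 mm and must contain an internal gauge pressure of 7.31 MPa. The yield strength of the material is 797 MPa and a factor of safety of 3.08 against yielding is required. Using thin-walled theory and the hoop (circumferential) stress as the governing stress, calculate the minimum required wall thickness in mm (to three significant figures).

t = 1.37 mm

σ_allow = 797/3.08 = 258.8 MPa.
Hoop stress σ_h = pD/(2t), so t = pD/(2σ_allow) = 7.31×96.9/(2×258.8) = 1.369 mm.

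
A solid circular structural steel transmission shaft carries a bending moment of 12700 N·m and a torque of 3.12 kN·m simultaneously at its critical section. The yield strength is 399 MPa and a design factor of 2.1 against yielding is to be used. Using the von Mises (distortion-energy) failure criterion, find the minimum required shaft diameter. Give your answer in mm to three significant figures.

d = 88.6 mm

σ_allow = σ_y/n = 399/2.1 = 190.0 MPa.
For a solid shaft σ_b = 32M/(πd³) and τ = 16T/(πd³), so the von Mises stress is σ' = (16/πd³)·√(4M²+3T²).
√(4M²+3T²) = √(4×(1.270×10^7)² + 3×(3.120×10^6)²) = 2.597×10^7 N·mm.
d³ = 16×2.597×10^7/(π×190.0) = 696100 mm³.
d = 88.62 mm.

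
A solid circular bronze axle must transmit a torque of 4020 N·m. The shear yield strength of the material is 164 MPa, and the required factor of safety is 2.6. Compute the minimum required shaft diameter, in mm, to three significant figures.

Allowable shear stress τ_allow = 164/2.6 = 63.08 MPa.
For a solid shaft τ = 16T/(πd³), so d³ = 16T/(π τ_allow) = 16×4020000/(π×63.08) = 324600 mm³.
d = (324600)^(1/3) = 68.72 mm.

d = 68.7 mm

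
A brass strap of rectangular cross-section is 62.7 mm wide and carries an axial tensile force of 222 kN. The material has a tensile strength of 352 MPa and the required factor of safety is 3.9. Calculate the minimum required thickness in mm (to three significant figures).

σ_allow = 352/3.9 = 90.26 MPa.
Required area A = F/σ_allow = 222000/90.26 = 2460 mm².
t = A/w = 2460/62.7 = 39.23 mm.

t = 39.2 mm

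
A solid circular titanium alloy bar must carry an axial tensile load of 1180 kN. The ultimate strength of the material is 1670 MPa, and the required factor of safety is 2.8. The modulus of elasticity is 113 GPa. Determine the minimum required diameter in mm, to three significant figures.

d = 50.2 mm

Allowable stress σ_allow = 1670/2.8 = 596.4 MPa.
Required area A = F/σ_allow = 1180000/596.4 = 1978 mm².
A = πd²/4 → d = √(4A/π) = 50.19 mm.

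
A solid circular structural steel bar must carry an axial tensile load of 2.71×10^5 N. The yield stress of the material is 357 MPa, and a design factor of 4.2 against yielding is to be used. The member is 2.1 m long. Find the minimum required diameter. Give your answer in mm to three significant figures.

Allowable stress σ_allow = 357/4.2 = 85.00 MPa.
Required area A = F/σ_allow = 271000/85.00 = 3188 mm².
A = πd²/4 → d = √(4A/π) = 63.71 mm.

d = 63.7 mm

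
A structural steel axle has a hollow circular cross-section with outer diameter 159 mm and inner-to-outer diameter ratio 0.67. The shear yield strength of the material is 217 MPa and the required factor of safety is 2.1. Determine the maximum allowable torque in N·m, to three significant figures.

T_allow = 65100 N·m

τ_allow = 217/2.1 = 103.3 MPa.
For a hollow shaft T_allow = τ_allow·πd_o³(1−k⁴)/16 with 1−k⁴ = 0.7985, so πd_o³(1−k⁴)/16 = 630200 mm³.
T_allow = 103.3×630200 = 6.512×10^7 N·mm = 65120 N·m.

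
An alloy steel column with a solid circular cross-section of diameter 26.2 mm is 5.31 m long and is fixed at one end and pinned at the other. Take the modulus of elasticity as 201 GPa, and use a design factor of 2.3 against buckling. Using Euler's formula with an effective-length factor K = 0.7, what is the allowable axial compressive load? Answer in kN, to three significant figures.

I = πd⁴/64 = π×26.2⁴/64 = 23130 mm⁴.
Effective length L_e = KL = 0.7×5.31 m = 3717 mm.
Euler critical load P_cr = π²EI/L_e² = π²×201000×23130/3717² = 3321 N.
P_allow = P_cr/n = 3321/2.3 = 1444 N.

P_allow = 1.44 kN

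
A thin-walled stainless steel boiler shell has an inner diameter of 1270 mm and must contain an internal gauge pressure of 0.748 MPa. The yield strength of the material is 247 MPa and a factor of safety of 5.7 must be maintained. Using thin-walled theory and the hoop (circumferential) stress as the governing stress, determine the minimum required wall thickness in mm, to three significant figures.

σ_allow = 247/5.7 = 43.33 MPa.
Hoop stress σ_h = pD/(2t), so t = pD/(2σ_allow) = 0.748×1270/(2×43.33) = 10.96 mm.

t = 11.0 mm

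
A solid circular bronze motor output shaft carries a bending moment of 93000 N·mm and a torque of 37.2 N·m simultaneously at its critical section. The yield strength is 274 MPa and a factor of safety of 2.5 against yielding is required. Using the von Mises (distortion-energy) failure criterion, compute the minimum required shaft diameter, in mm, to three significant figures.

σ_allow = σ_y/n = 274/2.5 = 109.6 MPa.
For a solid shaft σ_b = 32M/(πd³) and τ = 16T/(πd³), so the von Mises stress is σ' = (16/πd³)·√(4M²+3T²).
√(4M²+3T²) = √(4×(93000)² + 3×(37200)²) = 196800 N·mm.
d³ = 16×196800/(π×109.6) = 9147 mm³.
d = 20.91 mm.

d = 20.9 mm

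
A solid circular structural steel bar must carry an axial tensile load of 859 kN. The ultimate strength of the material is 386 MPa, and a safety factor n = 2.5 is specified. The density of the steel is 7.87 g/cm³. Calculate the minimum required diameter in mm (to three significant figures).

Allowable stress σ_allow = 386/2.5 = 154.4 MPa.
Required area A = F/σ_allow = 859000/154.4 = 5563 mm².
A = πd²/4 → d = √(4A/π) = 84.16 mm.

d = 84.2 mm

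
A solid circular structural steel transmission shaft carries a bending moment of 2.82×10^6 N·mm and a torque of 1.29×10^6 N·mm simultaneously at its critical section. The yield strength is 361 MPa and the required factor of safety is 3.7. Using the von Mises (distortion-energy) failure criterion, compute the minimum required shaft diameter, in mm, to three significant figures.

σ_allow = σ_y/n = 361/3.7 = 97.57 MPa.
For a solid shaft σ_b = 32M/(πd³) and τ = 16T/(πd³), so the von Mises stress is σ' = (16/πd³)·√(4M²+3T²).
√(4M²+3T²) = √(4×(2.820×10^6)² + 3×(1.290×10^6)²) = 6.066×10^6 N·mm.
d³ = 16×6.066×10^6/(π×97.57) = 316700 mm³.
d = 68.16 mm.

d = 68.2 mm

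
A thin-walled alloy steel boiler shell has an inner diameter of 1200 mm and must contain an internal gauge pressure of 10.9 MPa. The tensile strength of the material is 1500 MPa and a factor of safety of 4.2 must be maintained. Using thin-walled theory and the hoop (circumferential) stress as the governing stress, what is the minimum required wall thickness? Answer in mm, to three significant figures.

σ_allow = 1500/4.2 = 357.1 MPa.
Hoop stress σ_h = pD/(2t), so t = pD/(2σ_allow) = 10.9×1200/(2×357.1) = 18.31 mm.

t = 18.3 mm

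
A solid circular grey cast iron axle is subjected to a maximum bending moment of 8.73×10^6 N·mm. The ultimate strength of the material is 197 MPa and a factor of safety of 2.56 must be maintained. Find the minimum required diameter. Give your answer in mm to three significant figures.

σ_allow = 197/2.56 = 76.95 MPa.
For a solid circular section σ = 32M/(πd³), so d³ = 32M/(π σ_allow) = 32×8730000/(π×76.95) = 1.156×10^6 mm³.
d = 104.9 mm.

d = 105 mm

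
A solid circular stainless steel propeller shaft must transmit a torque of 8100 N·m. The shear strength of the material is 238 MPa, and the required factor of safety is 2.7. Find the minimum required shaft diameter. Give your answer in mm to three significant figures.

Allowable shear stress τ_allow = 238/2.7 = 88.15 MPa.
For a solid shaft τ = 16T/(πd³), so d³ = 16T/(π τ_allow) = 16×8100000/(π×88.15) = 468000 mm³.
d = (468000)^(1/3) = 77.64 mm.

d = 77.6 mm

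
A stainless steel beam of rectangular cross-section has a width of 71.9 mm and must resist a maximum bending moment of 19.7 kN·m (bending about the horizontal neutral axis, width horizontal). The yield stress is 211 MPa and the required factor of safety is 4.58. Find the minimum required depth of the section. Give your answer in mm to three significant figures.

σ_allow = 211/4.58 = 46.07 MPa.
For a rectangular section σ = 6M/(bh²), so h² = 6M/(b σ_allow) = 6×1.9700×10^7/(71.9×46.07) = 35680 mm².
h = 188.9 mm.

h = 189 mm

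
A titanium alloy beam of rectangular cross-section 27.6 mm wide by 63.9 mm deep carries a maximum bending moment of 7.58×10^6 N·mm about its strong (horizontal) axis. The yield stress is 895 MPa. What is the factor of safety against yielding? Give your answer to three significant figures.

Section modulus S = bh²/6 = 27.6×63.9²/6 = 18780 mm³.
σ = M/S = 7580000/18780 = 403.6 MPa.
n = 895/403.6 = 2.218.

n = 2.22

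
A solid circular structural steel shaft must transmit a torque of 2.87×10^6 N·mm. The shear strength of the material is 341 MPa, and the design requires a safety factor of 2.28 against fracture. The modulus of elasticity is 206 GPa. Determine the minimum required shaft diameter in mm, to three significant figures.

Allowable shear stress τ_allow = 341/2.28 = 149.6 MPa.
For a solid shaft τ = 16T/(πd³), so d³ = 16T/(π τ_allow) = 16×2870000/(π×149.6) = 97730 mm³.
d = (97730)^(1/3) = 46.06 mm.

d = 46.1 mm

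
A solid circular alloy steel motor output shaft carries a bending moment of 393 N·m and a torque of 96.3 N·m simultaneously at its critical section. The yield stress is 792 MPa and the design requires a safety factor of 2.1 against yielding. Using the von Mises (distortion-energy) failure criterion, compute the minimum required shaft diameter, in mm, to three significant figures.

d = 22.1 mm

σ_allow = σ_y/n = 792/2.1 = 377.1 MPa.
For a solid shaft σ_b = 32M/(πd³) and τ = 16T/(πd³), so the von Mises stress is σ' = (16/πd³)·√(4M²+3T²).
√(4M²+3T²) = √(4×(393000)² + 3×(96300)²) = 803500 N·mm.
d³ = 16×803500/(π×377.1) = 10850 mm³.
d = 22.14 mm.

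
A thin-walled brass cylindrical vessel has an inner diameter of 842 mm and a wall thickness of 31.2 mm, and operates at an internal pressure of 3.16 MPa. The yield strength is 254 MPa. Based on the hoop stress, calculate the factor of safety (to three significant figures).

n = 5.96

σ_h = pD/(2t) = 3.16×842/(2×31.2) = 42.64 MPa.
n = 254/42.64 = 5.957.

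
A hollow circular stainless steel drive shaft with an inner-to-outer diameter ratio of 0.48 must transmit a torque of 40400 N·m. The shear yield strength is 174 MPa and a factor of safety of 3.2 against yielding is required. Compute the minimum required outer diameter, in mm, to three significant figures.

d_o = 159 mm

τ_allow = 174/3.2 = 54.38 MPa.
For a hollow shaft τ = 16T/[πd_o³(1−k⁴)] with k = 0.48, so 1−k⁴ = 0.9469.
d_o³ = 16T/[π τ_allow (1−k⁴)] = 16×4.0400×10^7/(π×54.38×0.9469) = 3.996×10^6 mm³.
d_o = 158.7 mm.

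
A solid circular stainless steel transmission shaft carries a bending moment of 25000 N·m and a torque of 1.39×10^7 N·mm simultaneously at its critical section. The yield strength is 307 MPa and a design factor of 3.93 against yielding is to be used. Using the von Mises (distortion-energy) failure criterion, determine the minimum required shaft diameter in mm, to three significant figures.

σ_allow = σ_y/n = 307/3.93 = 78.12 MPa.
For a solid shaft σ_b = 32M/(πd³) and τ = 16T/(πd³), so the von Mises stress is σ' = (16/πd³)·√(4M²+3T²).
√(4M²+3T²) = √(4×(2.500×10^7)² + 3×(1.390×10^7)²) = 5.549×10^7 N·mm.
d³ = 16×5.549×10^7/(π×78.12) = 3.618×10^6 mm³.
d = 153.5 mm.

d = 154 mm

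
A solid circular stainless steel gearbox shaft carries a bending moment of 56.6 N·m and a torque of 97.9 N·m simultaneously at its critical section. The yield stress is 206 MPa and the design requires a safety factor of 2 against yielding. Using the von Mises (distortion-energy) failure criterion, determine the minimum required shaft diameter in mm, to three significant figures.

σ_allow = σ_y/n = 206/2 = 103.0 MPa.
For a solid shaft σ_b = 32M/(πd³) and τ = 16T/(πd³), so the von Mises stress is σ' = (16/πd³)·√(4M²+3T²).
√(4M²+3T²) = √(4×(56600)² + 3×(97900)²) = 203900 N·mm.
d³ = 16×203900/(π×103.0) = 10080 mm³.
d = 21.60 mm.

d = 21.6 mm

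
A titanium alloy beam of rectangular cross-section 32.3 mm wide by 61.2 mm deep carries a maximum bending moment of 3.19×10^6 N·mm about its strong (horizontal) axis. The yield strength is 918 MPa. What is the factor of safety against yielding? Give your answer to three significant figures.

n = 5.80

Section modulus S = bh²/6 = 32.3×61.2²/6 = 20160 mm³.
σ = M/S = 3190000/20160 = 158.2 MPa.
n = 918/158.2 = 5.802.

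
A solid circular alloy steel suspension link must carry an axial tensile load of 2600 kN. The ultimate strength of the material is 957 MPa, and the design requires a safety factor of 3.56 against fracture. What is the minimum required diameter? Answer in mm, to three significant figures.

d = 111 mm

Allowable stress σ_allow = 957/3.56 = 268.8 MPa.
Required area A = F/σ_allow = 2600000/268.8 = 9672 mm².
A = πd²/4 → d = √(4A/π) = 111.0 mm.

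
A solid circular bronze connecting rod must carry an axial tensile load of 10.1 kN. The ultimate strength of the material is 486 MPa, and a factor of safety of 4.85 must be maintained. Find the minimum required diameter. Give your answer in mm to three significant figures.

d = 11.3 mm

Allowable stress σ_allow = 486/4.85 = 100.2 MPa.
Required area A = F/σ_allow = 10100/100.2 = 100.8 mm².
A = πd²/4 → d = √(4A/π) = 11.33 mm.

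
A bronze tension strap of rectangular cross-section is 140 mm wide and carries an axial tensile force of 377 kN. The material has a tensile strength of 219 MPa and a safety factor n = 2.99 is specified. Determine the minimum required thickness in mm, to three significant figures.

σ_allow = 219/2.99 = 73.24 MPa.
Required area A = F/σ_allow = 377000/73.24 = 5147 mm².
t = A/w = 5147/140 = 36.77 mm.

t = 36.8 mm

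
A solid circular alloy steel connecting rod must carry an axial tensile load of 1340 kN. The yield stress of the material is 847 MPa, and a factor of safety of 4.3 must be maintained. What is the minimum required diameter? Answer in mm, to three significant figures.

Allowable stress σ_allow = 847/4.3 = 197.0 MPa.
Required area A = F/σ_allow = 1340000/197.0 = 6803 mm².
A = πd²/4 → d = √(4A/π) = 93.07 mm.

d = 93.1 mm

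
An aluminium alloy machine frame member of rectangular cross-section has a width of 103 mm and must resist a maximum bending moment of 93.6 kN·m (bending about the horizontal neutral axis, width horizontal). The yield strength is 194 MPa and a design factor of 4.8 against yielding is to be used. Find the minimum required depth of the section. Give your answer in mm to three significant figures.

h = 367 mm

σ_allow = 194/4.8 = 40.42 MPa.
For a rectangular section σ = 6M/(bh²), so h² = 6M/(b σ_allow) = 6×9.3600×10^7/(103×40.42) = 134900 mm².
h = 367.3 mm.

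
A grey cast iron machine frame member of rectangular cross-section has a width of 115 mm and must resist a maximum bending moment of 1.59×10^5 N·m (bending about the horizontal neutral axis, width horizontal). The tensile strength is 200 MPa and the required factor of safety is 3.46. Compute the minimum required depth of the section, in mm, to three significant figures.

h = 379 mm

σ_allow = 200/3.46 = 57.80 MPa.
For a rectangular section σ = 6M/(bh²), so h² = 6M/(b σ_allow) = 6×1.5900×10^8/(115×57.80) = 143500 mm².
h = 378.8 mm.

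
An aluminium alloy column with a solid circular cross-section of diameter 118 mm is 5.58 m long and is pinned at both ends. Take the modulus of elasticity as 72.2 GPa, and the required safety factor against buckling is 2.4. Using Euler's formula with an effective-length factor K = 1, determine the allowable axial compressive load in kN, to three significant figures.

I = πd⁴/64 = π×118⁴/64 = 9.517×10^6 mm⁴.
Effective length L_e = KL = 1×5.58 m = 5580 mm.
Euler critical load P_cr = π²EI/L_e² = π²×72200×9.517×10^6/5580² = 217800 N.
P_allow = P_cr/n = 217800/2.4 = 90750 N.

P_allow = 90.8 kN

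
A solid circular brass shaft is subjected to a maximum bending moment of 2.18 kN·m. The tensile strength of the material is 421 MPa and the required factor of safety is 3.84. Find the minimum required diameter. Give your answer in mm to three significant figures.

σ_allow = 421/3.84 = 109.6 MPa.
For a solid circular section σ = 32M/(πd³), so d³ = 32M/(π σ_allow) = 32×2180000/(π×109.6) = 202500 mm³.
d = 58.73 mm.

d = 58.7 mm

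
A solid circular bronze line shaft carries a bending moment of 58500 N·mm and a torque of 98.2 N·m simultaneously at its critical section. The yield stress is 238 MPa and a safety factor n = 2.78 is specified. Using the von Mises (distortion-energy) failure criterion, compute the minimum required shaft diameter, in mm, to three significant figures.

σ_allow = σ_y/n = 238/2.78 = 85.61 MPa.
For a solid shaft σ_b = 32M/(πd³) and τ = 16T/(πd³), so the von Mises stress is σ' = (16/πd³)·√(4M²+3T²).
√(4M²+3T²) = √(4×(58500)² + 3×(98200)²) = 206400 N·mm.
d³ = 16×206400/(π×85.61) = 12280 mm³.
d = 23.07 mm.

d = 23.1 mm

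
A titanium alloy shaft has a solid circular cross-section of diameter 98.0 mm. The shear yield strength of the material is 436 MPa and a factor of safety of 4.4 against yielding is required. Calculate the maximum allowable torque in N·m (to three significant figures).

T_allow = 18300 N·m

τ_allow = 436/4.4 = 99.09 MPa.
For a solid shaft T_allow = τ_allow·πd³/16; πd³/16 = π×98.0³/16 = 184800 mm³.
T_allow = 99.09×184800 = 1.831×10^7 N·mm = 18310 N·m.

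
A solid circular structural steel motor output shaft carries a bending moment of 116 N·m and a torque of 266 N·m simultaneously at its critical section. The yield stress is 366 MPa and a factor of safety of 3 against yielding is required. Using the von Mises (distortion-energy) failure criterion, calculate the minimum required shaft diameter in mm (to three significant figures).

d = 27.8 mm

σ_allow = σ_y/n = 366/3 = 122.0 MPa.
For a solid shaft σ_b = 32M/(πd³) and τ = 16T/(πd³), so the von Mises stress is σ' = (16/πd³)·√(4M²+3T²).
√(4M²+3T²) = √(4×(116000)² + 3×(266000)²) = 515800 N·mm.
d³ = 16×515800/(π×122.0) = 21530 mm³.
d = 27.82 mm.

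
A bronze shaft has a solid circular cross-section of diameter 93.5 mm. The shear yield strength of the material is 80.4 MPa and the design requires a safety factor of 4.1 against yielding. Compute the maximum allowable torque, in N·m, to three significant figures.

τ_allow = 80.4/4.1 = 19.61 MPa.
For a solid shaft T_allow = τ_allow·πd³/16; πd³/16 = π×93.5³/16 = 160500 mm³.
T_allow = 19.61×160500 = 3.147×10^6 N·mm = 3147 N·m.

T_allow = 3150 N·m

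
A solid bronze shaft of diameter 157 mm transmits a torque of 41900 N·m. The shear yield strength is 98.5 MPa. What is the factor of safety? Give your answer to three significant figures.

τ = 16T/(πd³) = 16×4.1900×10^7/(π×157³) = 55.14 MPa.
n = τ_limit/τ = 98.5/55.14 = 1.786.

n = 1.79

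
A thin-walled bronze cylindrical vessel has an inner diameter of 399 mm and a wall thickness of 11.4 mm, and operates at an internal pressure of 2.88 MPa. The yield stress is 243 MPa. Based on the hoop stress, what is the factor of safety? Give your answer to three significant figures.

σ_h = pD/(2t) = 2.88×399/(2×11.4) = 50.40 MPa.
n = 243/50.40 = 4.821.

n = 4.82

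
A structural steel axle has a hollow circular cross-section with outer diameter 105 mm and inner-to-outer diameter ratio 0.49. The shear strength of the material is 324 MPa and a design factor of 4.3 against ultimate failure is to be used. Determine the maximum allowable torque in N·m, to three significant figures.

τ_allow = 324/4.3 = 75.35 MPa.
For a hollow shaft T_allow = τ_allow·πd_o³(1−k⁴)/16 with 1−k⁴ = 0.9424, so πd_o³(1−k⁴)/16 = 214200 mm³.
T_allow = 75.35×214200 = 1.614×10^7 N·mm = 16140 N·m.

T_allow = 16100 N·m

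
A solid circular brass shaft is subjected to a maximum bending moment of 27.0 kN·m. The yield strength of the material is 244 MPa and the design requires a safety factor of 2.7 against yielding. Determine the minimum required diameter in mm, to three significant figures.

d = 145 mm

σ_allow = 244/2.7 = 90.37 MPa.
For a solid circular section σ = 32M/(πd³), so d³ = 32M/(π σ_allow) = 32×2.7000×10^7/(π×90.37) = 3.043×10^6 mm³.
d = 144.9 mm.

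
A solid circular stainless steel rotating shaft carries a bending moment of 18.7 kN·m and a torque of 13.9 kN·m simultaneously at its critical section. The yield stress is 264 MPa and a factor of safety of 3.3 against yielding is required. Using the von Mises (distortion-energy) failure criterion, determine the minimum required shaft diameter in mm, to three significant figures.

d = 141 mm

σ_allow = σ_y/n = 264/3.3 = 80.00 MPa.
For a solid shaft σ_b = 32M/(πd³) and τ = 16T/(πd³), so the von Mises stress is σ' = (16/πd³)·√(4M²+3T²).
√(4M²+3T²) = √(4×(1.870×10^7)² + 3×(1.390×10^7)²) = 4.448×10^7 N·mm.
d³ = 16×4.448×10^7/(π×80.00) = 2.832×10^6 mm³.
d = 141.5 mm.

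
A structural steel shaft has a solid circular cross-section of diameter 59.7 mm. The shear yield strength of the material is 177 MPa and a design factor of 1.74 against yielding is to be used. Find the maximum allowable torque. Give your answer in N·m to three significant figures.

T_allow = 4250 N·m

τ_allow = 177/1.74 = 101.7 MPa.
For a solid shaft T_allow = τ_allow·πd³/16; πd³/16 = π×59.7³/16 = 41780 mm³.
T_allow = 101.7×41780 = 4.250×10^6 N·mm = 4250 N·m.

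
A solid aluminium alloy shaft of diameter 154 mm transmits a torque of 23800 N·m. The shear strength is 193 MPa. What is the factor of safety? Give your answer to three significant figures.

n = 5.82

τ = 16T/(πd³) = 16×2.3800×10^7/(π×154³) = 33.19 MPa.
n = τ_limit/τ = 193/33.19 = 5.815.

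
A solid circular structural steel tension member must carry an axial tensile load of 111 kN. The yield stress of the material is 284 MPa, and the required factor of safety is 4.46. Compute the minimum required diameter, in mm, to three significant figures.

d = 47.1 mm

Allowable stress σ_allow = 284/4.46 = 63.68 MPa.
Required area A = F/σ_allow = 111000/63.68 = 1743 mm².
A = πd²/4 → d = √(4A/π) = 47.11 mm.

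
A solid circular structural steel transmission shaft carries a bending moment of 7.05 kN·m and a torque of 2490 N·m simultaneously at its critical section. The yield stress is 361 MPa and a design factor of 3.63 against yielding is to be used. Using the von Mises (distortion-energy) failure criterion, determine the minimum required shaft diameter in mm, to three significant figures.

σ_allow = σ_y/n = 361/3.63 = 99.45 MPa.
For a solid shaft σ_b = 32M/(πd³) and τ = 16T/(πd³), so the von Mises stress is σ' = (16/πd³)·√(4M²+3T²).
√(4M²+3T²) = √(4×(7.050×10^6)² + 3×(2.490×10^6)²) = 1.474×10^7 N·mm.
d³ = 16×1.474×10^7/(π×99.45) = 755100 mm³.
d = 91.06 mm.

d = 91.1 mm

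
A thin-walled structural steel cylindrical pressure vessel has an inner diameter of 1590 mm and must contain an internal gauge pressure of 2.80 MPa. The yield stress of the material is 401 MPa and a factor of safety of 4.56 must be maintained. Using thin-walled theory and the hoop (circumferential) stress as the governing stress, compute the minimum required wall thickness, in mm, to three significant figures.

σ_allow = 401/4.56 = 87.94 MPa.
Hoop stress σ_h = pD/(2t), so t = pD/(2σ_allow) = 2.80×1590/(2×87.94) = 25.31 mm.

t = 25.3 mm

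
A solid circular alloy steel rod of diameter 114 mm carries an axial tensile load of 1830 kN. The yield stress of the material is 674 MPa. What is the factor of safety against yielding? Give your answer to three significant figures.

n = 3.76

A = πd²/4 = 10210 mm².
σ = F/A = 1830000/10210 = 179.3 MPa.
n = 674/179.3 = 3.759.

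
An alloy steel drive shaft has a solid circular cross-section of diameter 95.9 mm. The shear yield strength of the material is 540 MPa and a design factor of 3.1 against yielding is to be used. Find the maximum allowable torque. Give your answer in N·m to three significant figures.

τ_allow = 540/3.1 = 174.2 MPa.
For a solid shaft T_allow = τ_allow·πd³/16; πd³/16 = π×95.9³/16 = 173200 mm³.
T_allow = 174.2×173200 = 3.017×10^7 N·mm = 30170 N·m.

T_allow = 30200 N·m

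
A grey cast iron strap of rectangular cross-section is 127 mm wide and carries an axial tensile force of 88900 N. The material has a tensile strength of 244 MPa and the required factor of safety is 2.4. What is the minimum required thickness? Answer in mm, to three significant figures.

σ_allow = 244/2.4 = 101.7 MPa.
Required area A = F/σ_allow = 88900/101.7 = 874.4 mm².
t = A/w = 874.4/127 = 6.885 mm.

t = 6.89 mm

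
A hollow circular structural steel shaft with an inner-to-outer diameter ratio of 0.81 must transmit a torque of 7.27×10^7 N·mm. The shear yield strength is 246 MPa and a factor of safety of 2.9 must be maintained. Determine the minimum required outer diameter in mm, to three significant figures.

d_o = 197 mm

τ_allow = 246/2.9 = 84.83 MPa.
For a hollow shaft τ = 16T/[πd_o³(1−k⁴)] with k = 0.81, so 1−k⁴ = 0.5695.
d_o³ = 16T/[π τ_allow (1−k⁴)] = 16×7.2700×10^7/(π×84.83×0.5695) = 7.664×10^6 mm³.
d_o = 197.2 mm.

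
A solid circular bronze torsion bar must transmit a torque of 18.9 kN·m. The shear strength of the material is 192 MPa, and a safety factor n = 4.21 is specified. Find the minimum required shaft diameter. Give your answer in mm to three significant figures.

Allowable shear stress τ_allow = 192/4.21 = 45.61 MPa.
For a solid shaft τ = 16T/(πd³), so d³ = 16T/(π τ_allow) = 16×1.8900×10^7/(π×45.61) = 2.111×10^6 mm³.
d = (2.111×10^6)^(1/3) = 128.3 mm.

d = 128 mm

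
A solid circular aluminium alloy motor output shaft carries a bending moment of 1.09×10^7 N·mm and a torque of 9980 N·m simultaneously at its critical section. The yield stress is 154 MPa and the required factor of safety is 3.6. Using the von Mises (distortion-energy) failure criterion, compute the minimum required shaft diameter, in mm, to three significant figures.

d = 149 mm

σ_allow = σ_y/n = 154/3.6 = 42.78 MPa.
For a solid shaft σ_b = 32M/(πd³) and τ = 16T/(πd³), so the von Mises stress is σ' = (16/πd³)·√(4M²+3T²).
√(4M²+3T²) = √(4×(1.090×10^7)² + 3×(9.980×10^6)²) = 2.782×10^7 N·mm.
d³ = 16×2.782×10^7/(π×42.78) = 3.312×10^6 mm³.
d = 149.1 mm.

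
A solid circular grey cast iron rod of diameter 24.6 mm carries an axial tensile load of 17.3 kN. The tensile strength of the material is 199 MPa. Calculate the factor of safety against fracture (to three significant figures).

n = 5.47

A = πd²/4 = 475.3 mm².
σ = F/A = 17300/475.3 = 36.40 MPa.
n = 199/36.40 = 5.467.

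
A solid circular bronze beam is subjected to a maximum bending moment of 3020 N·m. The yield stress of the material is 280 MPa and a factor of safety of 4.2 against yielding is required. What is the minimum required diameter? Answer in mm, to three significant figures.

d = 77.3 mm

σ_allow = 280/4.2 = 66.67 MPa.
For a solid circular section σ = 32M/(πd³), so d³ = 32M/(π σ_allow) = 32×3020000/(π×66.67) = 461400 mm³.
d = 77.27 mm.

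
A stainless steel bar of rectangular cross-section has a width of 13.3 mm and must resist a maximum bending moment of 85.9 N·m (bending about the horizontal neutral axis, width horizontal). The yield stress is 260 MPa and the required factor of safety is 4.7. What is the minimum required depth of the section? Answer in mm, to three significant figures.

σ_allow = 260/4.7 = 55.32 MPa.
For a rectangular section σ = 6M/(bh²), so h² = 6M/(b σ_allow) = 6×85900/(13.3×55.32) = 700.5 mm².
h = 26.47 mm.

h = 26.5 mm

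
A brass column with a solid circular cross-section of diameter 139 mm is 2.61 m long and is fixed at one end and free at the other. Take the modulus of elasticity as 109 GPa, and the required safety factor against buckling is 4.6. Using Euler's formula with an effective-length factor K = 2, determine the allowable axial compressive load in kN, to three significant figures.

P_allow = 157 kN

I = πd⁴/64 = π×139⁴/64 = 1.832×10^7 mm⁴.
Effective length L_e = KL = 2×2.61 m = 5220 mm.
Euler critical load P_cr = π²EI/L_e² = π²×109000×1.832×10^7/5220² = 723500 N.
P_allow = P_cr/n = 723500/4.6 = 157300 N.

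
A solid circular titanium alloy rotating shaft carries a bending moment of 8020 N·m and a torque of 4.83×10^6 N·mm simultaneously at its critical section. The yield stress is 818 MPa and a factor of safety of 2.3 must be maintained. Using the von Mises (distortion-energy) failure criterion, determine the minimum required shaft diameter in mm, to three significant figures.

σ_allow = σ_y/n = 818/2.3 = 355.7 MPa.
For a solid shaft σ_b = 32M/(πd³) and τ = 16T/(πd³), so the von Mises stress is σ' = (16/πd³)·√(4M²+3T²).
√(4M²+3T²) = √(4×(8.020×10^6)² + 3×(4.830×10^6)²) = 1.809×10^7 N·mm.
d³ = 16×1.809×10^7/(π×355.7) = 259100 mm³.
d = 63.75 mm.

d = 63.7 mm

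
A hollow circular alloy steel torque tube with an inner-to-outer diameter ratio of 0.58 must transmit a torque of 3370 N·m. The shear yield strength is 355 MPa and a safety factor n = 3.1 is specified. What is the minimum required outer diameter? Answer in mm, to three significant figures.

d_o = 55.3 mm

τ_allow = 355/3.1 = 114.5 MPa.
For a hollow shaft τ = 16T/[πd_o³(1−k⁴)] with k = 0.58, so 1−k⁴ = 0.8868.
d_o³ = 16T/[π τ_allow (1−k⁴)] = 16×3370000/(π×114.5×0.8868) = 169000 mm³.
d_o = 55.29 mm.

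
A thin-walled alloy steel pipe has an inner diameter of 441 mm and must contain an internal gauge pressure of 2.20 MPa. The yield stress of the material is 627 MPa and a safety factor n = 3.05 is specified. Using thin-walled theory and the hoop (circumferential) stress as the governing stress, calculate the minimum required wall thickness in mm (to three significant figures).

σ_allow = 627/3.05 = 205.6 MPa.
Hoop stress σ_h = pD/(2t), so t = pD/(2σ_allow) = 2.20×441/(2×205.6) = 2.360 mm.

t = 2.36 mm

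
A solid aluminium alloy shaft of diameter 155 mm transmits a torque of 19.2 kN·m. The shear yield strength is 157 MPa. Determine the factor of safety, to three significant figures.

n = 5.98

τ = 16T/(πd³) = 16×1.9200×10^7/(π×155³) = 26.26 MPa.
n = τ_limit/τ = 157/26.26 = 5.979.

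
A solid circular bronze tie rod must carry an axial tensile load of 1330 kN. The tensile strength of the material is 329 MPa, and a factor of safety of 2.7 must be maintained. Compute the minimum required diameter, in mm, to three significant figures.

Allowable stress σ_allow = 329/2.7 = 121.9 MPa.
Required area A = F/σ_allow = 1330000/121.9 = 10910 mm².
A = πd²/4 → d = √(4A/π) = 117.9 mm.

d = 118 mm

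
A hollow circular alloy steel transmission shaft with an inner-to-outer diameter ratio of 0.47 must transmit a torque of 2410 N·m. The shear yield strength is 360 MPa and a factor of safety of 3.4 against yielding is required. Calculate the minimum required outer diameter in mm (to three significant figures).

d_o = 49.6 mm

τ_allow = 360/3.4 = 105.9 MPa.
For a hollow shaft τ = 16T/[πd_o³(1−k⁴)] with k = 0.47, so 1−k⁴ = 0.9512.
d_o³ = 16T/[π τ_allow (1−k⁴)] = 16×2410000/(π×105.9×0.9512) = 121900 mm³.
d_o = 49.58 mm.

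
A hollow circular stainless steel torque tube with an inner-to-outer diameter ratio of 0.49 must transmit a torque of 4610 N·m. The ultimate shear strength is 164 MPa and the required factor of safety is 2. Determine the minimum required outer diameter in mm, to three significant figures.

d_o = 67.2 mm

τ_allow = 164/2 = 82.00 MPa.
For a hollow shaft τ = 16T/[πd_o³(1−k⁴)] with k = 0.49, so 1−k⁴ = 0.9424.
d_o³ = 16T/[π τ_allow (1−k⁴)] = 16×4610000/(π×82.00×0.9424) = 303800 mm³.
d_o = 67.23 mm.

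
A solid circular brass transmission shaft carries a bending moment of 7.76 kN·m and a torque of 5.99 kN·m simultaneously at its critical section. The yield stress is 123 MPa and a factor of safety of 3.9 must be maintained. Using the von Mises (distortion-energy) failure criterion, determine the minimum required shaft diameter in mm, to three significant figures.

σ_allow = σ_y/n = 123/3.9 = 31.54 MPa.
For a solid shaft σ_b = 32M/(πd³) and τ = 16T/(πd³), so the von Mises stress is σ' = (16/πd³)·√(4M²+3T²).
√(4M²+3T²) = √(4×(7.760×10^6)² + 3×(5.990×10^6)²) = 1.867×10^7 N·mm.
d³ = 16×1.867×10^7/(π×31.54) = 3.015×10^6 mm³.
d = 144.5 mm.

d = 144 mm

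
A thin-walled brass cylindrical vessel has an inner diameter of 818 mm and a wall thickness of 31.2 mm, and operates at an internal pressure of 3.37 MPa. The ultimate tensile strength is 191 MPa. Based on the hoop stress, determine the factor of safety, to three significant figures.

σ_h = pD/(2t) = 3.37×818/(2×31.2) = 44.18 MPa.
n = 191/44.18 = 4.323.

n = 4.32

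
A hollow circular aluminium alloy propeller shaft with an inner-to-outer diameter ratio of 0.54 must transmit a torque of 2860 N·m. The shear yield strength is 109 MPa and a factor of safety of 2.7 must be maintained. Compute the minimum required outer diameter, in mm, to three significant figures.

d_o = 73.3 mm

τ_allow = 109/2.7 = 40.37 MPa.
For a hollow shaft τ = 16T/[πd_o³(1−k⁴)] with k = 0.54, so 1−k⁴ = 0.9150.
d_o³ = 16T/[π τ_allow (1−k⁴)] = 16×2860000/(π×40.37×0.9150) = 394300 mm³.
d_o = 73.33 mm.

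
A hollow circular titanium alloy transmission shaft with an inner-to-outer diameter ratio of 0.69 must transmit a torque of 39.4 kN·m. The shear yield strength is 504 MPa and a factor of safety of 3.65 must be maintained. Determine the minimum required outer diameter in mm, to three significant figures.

d_o = 123 mm

τ_allow = 504/3.65 = 138.1 MPa.
For a hollow shaft τ = 16T/[πd_o³(1−k⁴)] with k = 0.69, so 1−k⁴ = 0.7733.
d_o³ = 16T/[π τ_allow (1−k⁴)] = 16×3.9400×10^7/(π×138.1×0.7733) = 1.879×10^6 mm³.
d_o = 123.4 mm.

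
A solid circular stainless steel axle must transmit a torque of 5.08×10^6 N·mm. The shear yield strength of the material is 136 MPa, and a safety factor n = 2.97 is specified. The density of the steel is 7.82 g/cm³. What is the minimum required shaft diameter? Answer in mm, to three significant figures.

d = 82.7 mm

Allowable shear stress τ_allow = 136/2.97 = 45.79 MPa.
For a solid shaft τ = 16T/(πd³), so d³ = 16T/(π τ_allow) = 16×5080000/(π×45.79) = 565000 mm³.
d = (565000)^(1/3) = 82.67 mm.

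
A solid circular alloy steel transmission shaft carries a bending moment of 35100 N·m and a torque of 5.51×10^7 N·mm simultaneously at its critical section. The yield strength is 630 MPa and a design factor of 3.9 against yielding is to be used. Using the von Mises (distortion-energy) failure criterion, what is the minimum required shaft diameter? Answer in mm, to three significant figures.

σ_allow = σ_y/n = 630/3.9 = 161.5 MPa.
For a solid shaft σ_b = 32M/(πd³) and τ = 16T/(πd³), so the von Mises stress is σ' = (16/πd³)·√(4M²+3T²).
√(4M²+3T²) = √(4×(3.510×10^7)² + 3×(5.510×10^7)²) = 1.185×10^8 N·mm.
d³ = 16×1.185×10^8/(π×161.5) = 3.735×10^6 mm³.
d = 155.2 mm.

d = 155 mm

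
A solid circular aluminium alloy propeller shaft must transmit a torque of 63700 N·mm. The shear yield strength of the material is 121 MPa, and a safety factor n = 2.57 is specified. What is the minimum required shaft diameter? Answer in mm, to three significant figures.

d = 19.0 mm

Allowable shear stress τ_allow = 121/2.57 = 47.08 MPa.
For a solid shaft τ = 16T/(πd³), so d³ = 16T/(π τ_allow) = 16×63700/(π×47.08) = 6891 mm³.
d = (6891)^(1/3) = 19.03 mm.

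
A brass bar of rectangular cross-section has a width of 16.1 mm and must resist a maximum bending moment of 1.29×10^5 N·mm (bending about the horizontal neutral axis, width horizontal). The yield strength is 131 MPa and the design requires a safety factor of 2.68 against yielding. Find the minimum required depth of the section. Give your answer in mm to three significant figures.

σ_allow = 131/2.68 = 48.88 MPa.
For a rectangular section σ = 6M/(bh²), so h² = 6M/(b σ_allow) = 6×129000/(16.1×48.88) = 983.5 mm².
h = 31.36 mm.

h = 31.4 mm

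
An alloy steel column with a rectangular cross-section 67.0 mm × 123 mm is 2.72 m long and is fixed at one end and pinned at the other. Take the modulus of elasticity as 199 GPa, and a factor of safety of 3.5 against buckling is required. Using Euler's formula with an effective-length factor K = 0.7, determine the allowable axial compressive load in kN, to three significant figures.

Buckling occurs about the weak axis: I_min = h·b³/12 = 123×67.0³/12 = 3.083×10^6 mm⁴ (b = 67.0 mm is the smaller dimension).
Effective length L_e = KL = 0.7×2.72 m = 1904 mm.
Euler critical load P_cr = π²EI/L_e² = π²×199000×3.083×10^6/1904² = 1.670×10^6 N.
P_allow = P_cr/n = 1.670×10^6/3.5 = 477200 N.

P_allow = 477 kN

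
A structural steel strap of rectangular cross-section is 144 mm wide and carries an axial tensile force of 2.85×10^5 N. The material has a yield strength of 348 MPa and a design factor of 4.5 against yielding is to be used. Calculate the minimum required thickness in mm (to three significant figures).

σ_allow = 348/4.5 = 77.33 MPa.
Required area A = F/σ_allow = 285000/77.33 = 3685 mm².
t = A/w = 3685/144 = 25.59 mm.

t = 25.6 mm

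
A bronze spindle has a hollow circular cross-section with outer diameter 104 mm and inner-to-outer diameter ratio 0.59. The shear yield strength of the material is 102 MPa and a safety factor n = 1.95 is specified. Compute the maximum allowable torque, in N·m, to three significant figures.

T_allow = 10200 N·m

τ_allow = 102/1.95 = 52.31 MPa.
For a hollow shaft T_allow = τ_allow·πd_o³(1−k⁴)/16 with 1−k⁴ = 0.8788, so πd_o³(1−k⁴)/16 = 194100 mm³.
T_allow = 52.31×194100 = 1.015×10^7 N·mm = 10150 N·m.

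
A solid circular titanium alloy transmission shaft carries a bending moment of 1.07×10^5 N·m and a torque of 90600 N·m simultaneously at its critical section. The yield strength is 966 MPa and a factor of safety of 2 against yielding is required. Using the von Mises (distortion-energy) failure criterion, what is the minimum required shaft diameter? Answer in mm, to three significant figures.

σ_allow = σ_y/n = 966/2 = 483.0 MPa.
For a solid shaft σ_b = 32M/(πd³) and τ = 16T/(πd³), so the von Mises stress is σ' = (16/πd³)·√(4M²+3T²).
√(4M²+3T²) = √(4×(1.070×10^8)² + 3×(9.060×10^7)²) = 2.654×10^8 N·mm.
d³ = 16×2.654×10^8/(π×483.0) = 2.798×10^6 mm³.
d = 140.9 mm.

d = 141 mm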